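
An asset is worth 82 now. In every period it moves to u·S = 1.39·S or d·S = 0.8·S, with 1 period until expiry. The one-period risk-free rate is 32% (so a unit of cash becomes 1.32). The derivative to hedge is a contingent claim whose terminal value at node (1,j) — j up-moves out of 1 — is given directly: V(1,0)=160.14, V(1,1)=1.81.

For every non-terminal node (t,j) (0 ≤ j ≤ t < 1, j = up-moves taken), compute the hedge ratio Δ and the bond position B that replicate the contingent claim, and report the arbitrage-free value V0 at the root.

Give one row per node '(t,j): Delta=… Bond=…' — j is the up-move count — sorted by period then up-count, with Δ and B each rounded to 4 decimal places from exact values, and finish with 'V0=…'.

(0,0): Delta=-3.2726 Bond=283.9581
V0=15.6022

Under the risk-neutral measure, an up-move has probability p* = (R−d)/(u−d) = 0.8814 and values discount at R = 1.32.
At expiry t=1: V(1,0)=160.1400, V(1,1)=1.8100
Node (0,0) S=82.0000: V=(p*·1.8100+(1−p*)·160.1400)/1.32=15.6022; Δ=(1.8100−160.1400)/(113.9800−65.6000)=-3.2726; B=V−Δ·S=283.9581
Self-financing check: at every node Δ·S+B equals the discounted successor values.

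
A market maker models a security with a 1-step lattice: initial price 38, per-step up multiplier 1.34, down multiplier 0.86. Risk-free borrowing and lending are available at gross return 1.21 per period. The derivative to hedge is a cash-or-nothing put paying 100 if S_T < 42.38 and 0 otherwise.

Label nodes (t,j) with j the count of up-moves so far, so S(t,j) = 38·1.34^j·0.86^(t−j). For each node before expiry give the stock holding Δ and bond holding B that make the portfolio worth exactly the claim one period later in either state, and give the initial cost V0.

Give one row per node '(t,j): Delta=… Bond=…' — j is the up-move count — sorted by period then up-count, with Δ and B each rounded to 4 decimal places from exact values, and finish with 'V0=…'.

The replicating-portfolio and risk-neutral prices coincide; use p* = (1.21−0.86)/(1.34−0.86) = 0.7292 for the latter.
At expiry t=1: V(1,0)=100.0000, V(1,1)=0.0000
Node (0,0) S=38.0000: V=(p*·0.0000+(1−p*)·100.0000)/1.21=22.3829; Δ=(0.0000−100.0000)/(50.9200−32.6800)=-5.4825; B=V−Δ·S=230.7163
Check: Δ(0,0)·S0 + B(0,0) = 22.3829 = V0.

(0,0): Delta=-5.4825 Bond=230.7163
V0=22.3829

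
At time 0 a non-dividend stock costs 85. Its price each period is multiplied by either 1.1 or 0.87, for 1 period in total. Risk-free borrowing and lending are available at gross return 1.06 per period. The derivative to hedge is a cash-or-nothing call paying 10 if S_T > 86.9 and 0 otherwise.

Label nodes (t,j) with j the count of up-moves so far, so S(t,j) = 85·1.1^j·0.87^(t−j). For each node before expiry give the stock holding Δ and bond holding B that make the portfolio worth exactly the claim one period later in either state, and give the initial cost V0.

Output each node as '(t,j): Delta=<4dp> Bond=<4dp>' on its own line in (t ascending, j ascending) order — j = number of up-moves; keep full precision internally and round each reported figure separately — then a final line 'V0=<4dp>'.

Risk-neutral probability p* = (R−d)/(u−d) = (1.06−0.87)/(1.1−0.87) = 0.8261.
Payoff layer (t=1): V(1,0)=0.0000, V(1,1)=10.0000
  t=0,j=0: stock 85.0000 → up 93.5000 (V=10.0000), down 73.9500 (V=0.0000). Price 7.7933; hedge Δ=0.5115, bond B=-35.6850.
Self-financing check: at every node Δ·S+B equals the discounted successor values.

(0,0): Delta=0.5115 Bond=-35.6850
V0=7.7933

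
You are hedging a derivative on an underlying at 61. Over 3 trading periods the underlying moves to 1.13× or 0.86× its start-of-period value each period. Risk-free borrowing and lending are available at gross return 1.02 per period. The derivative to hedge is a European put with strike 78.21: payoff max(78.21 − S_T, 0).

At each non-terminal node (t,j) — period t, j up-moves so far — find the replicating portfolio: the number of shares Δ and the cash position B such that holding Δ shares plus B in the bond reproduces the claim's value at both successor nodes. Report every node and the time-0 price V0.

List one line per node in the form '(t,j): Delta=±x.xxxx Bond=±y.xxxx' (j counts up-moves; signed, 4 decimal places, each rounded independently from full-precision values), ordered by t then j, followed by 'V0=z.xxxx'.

(0,0): Delta=-0.7990 Bond=63.3626
(1,0): Delta=-1.0000 Bond=75.1730
(1,1): Delta=-0.6939 Bond=57.3814
(2,0): Delta=-1.0000 Bond=76.6765
(2,1): Delta=-1.0000 Bond=76.6765
(2,2): Delta=-0.5337 Bond=46.0527
V0=14.6221

No-arbitrage ⇒ martingale measure with p* = (R−d)/(u−d) = 0.5926.
At expiry t=3: V(3,0)=39.4106, V(3,1)=27.2294, V(3,2)=11.2238, V(3,3)=0.0000
  t=2,j=0: stock 45.1156 → up 50.9806 (V=27.2294), down 38.7994 (V=39.4106). Price 31.5609; hedge Δ=-1.0000, bond B=76.6765.
  t=2,j=1: stock 59.2798 → up 66.9862 (V=11.2238), down 50.9806 (V=27.2294). Price 17.3967; hedge Δ=-1.0000, bond B=76.6765.
  t=2,j=2: stock 77.8909 → up 88.0167 (V=0.0000), down 66.9862 (V=11.2238). Price 4.4830; hedge Δ=-0.5337, bond B=46.0527.
  t=1,j=0: stock 52.4600 → up 59.2798 (V=17.3967), down 45.1156 (V=31.5609). Price 22.7130; hedge Δ=-1.0000, bond B=75.1730.
  t=1,j=1: stock 68.9300 → up 77.8909 (V=4.4830), down 59.2798 (V=17.3967). Price 9.5531; hedge Δ=-0.6939, bond B=57.3814.
  t=0,j=0: stock 61.0000 → up 68.9300 (V=9.5531), down 52.4600 (V=22.7130). Price 14.6221; hedge Δ=-0.7990, bond B=63.3626.
Each (Δ,B) replicates both successor values, so the strategy is self-financing and V0 is arbitrage-free.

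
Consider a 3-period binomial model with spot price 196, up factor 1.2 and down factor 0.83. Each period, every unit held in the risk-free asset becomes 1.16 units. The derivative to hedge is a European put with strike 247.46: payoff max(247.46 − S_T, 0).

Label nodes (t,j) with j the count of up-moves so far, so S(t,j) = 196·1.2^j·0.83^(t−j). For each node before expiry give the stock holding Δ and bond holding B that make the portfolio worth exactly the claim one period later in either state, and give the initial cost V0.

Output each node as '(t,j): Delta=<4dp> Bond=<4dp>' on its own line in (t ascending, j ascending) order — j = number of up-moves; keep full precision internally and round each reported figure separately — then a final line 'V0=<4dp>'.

(0,0): Delta=-0.2563 Bond=54.2442
(1,0): Delta=-1.0000 Bond=183.9031
(1,1): Delta=-0.1940 Bond=48.2590
(2,0): Delta=-1.0000 Bond=213.3276
(2,1): Delta=-1.0000 Bond=213.3276
(2,2): Delta=-0.1264 Bond=36.9081
V0=4.0030

Under the risk-neutral measure, an up-move has probability p* = (R−d)/(u−d) = 0.8919 and values discount at R = 1.16.
At expiry t=3: V(3,0)=135.3897, V(3,1)=85.4307, V(3,2)=13.2008, V(3,3)=0.0000
  t=2,j=0: stock 135.0244 → up 162.0293 (V=85.4307), down 112.0703 (V=135.3897). Price 78.3032; hedge Δ=-1.0000, bond B=213.3276.
  t=2,j=1: stock 195.2160 → up 234.2592 (V=13.2008), down 162.0293 (V=85.4307). Price 18.1116; hedge Δ=-1.0000, bond B=213.3276.
  t=2,j=2: stock 282.2400 → up 338.6880 (V=0.0000), down 234.2592 (V=13.2008). Price 1.2303; hedge Δ=-0.1264, bond B=36.9081.
  t=1,j=0: stock 162.6800 → up 195.2160 (V=18.1116), down 135.0244 (V=78.3032). Price 21.2231; hedge Δ=-1.0000, bond B=183.9031.
  t=1,j=1: stock 235.2000 → up 282.2400 (V=1.2303), down 195.2160 (V=18.1116). Price 2.6339; hedge Δ=-0.1940, bond B=48.2590.
  t=0,j=0: stock 196.0000 → up 235.2000 (V=2.6339), down 162.6800 (V=21.2231). Price 4.0030; hedge Δ=-0.2563, bond B=54.2442.
Self-financing check: at every node Δ·S+B equals the discounted successor values.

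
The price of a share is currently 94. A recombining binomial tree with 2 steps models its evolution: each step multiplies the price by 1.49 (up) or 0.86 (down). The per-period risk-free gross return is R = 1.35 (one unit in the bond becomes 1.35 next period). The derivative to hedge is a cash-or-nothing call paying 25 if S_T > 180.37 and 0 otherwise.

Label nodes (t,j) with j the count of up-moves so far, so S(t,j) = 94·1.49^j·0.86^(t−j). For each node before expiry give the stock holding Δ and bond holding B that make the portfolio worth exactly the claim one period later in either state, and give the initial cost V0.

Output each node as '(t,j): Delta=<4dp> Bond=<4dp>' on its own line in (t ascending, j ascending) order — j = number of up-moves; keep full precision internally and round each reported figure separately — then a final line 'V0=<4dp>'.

(0,0): Delta=0.2432 Bond=-14.5642
(1,0): Delta=0.0000 Bond=0.0000
(1,1): Delta=0.2833 Bond=-25.2792
V0=8.2982

Risk-neutral probability p* = (R−d)/(u−d) = (1.35−0.86)/(1.49−0.86) = 0.7778.
Terminal payoffs: V(2,0)=0.0000, V(2,1)=0.0000, V(2,2)=25.0000
Node (1,0) S=80.8400: V=(p*·0.0000+(1−p*)·0.0000)/1.35=0.0000; Δ=(0.0000−0.0000)/(120.4516−69.5224)=0.0000; B=V−Δ·S=0.0000
Node (1,1) S=140.0600: V=(p*·25.0000+(1−p*)·0.0000)/1.35=14.4033; Δ=(25.0000−0.0000)/(208.6894−120.4516)=0.2833; B=V−Δ·S=-25.2792
Node (0,0) S=94.0000: V=(p*·14.4033+(1−p*)·0.0000)/1.35=8.2982; Δ=(14.4033−0.0000)/(140.0600−80.8400)=0.2432; B=V−Δ·S=-14.5642
Each (Δ,B) replicates both successor values, so the strategy is self-financing and V0 is arbitrage-free.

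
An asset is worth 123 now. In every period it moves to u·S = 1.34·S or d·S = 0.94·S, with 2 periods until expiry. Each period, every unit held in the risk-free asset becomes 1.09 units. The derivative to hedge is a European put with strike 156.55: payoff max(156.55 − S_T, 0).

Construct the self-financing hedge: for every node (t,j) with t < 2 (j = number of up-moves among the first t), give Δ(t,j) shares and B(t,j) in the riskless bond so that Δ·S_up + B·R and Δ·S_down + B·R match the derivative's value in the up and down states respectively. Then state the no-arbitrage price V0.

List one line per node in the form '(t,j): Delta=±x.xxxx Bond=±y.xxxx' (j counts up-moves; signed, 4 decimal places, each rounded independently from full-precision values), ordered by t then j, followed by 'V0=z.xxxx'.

No-arbitrage ⇒ martingale measure with p* = (R−d)/(u−d) = 0.3750.
Terminal values V(2,·): V(2,0)=47.8672, V(2,1)=1.6192, V(2,2)=0.0000
Node (1,0) S=115.6200: V=(p*·1.6192+(1−p*)·47.8672)/1.09=28.0039; Δ=(1.6192−47.8672)/(154.9308−108.6828)=-1.0000; B=V−Δ·S=143.6239
Node (1,1) S=164.8200: V=(p*·0.0000+(1−p*)·1.6192)/1.09=0.9284; Δ=(0.0000−1.6192)/(220.8588−154.9308)=-0.0246; B=V−Δ·S=4.9764
Node (0,0) S=123.0000: V=(p*·0.9284+(1−p*)·28.0039)/1.09=16.3767; Δ=(0.9284−28.0039)/(164.8200−115.6200)=-0.5503; B=V−Δ·S=84.0652
Check: Δ(0,0)·S0 + B(0,0) = 16.3767 = V0.

(0,0): Delta=-0.5503 Bond=84.0652
(1,0): Delta=-1.0000 Bond=143.6239
(1,1): Delta=-0.0246 Bond=4.9764
V0=16.3767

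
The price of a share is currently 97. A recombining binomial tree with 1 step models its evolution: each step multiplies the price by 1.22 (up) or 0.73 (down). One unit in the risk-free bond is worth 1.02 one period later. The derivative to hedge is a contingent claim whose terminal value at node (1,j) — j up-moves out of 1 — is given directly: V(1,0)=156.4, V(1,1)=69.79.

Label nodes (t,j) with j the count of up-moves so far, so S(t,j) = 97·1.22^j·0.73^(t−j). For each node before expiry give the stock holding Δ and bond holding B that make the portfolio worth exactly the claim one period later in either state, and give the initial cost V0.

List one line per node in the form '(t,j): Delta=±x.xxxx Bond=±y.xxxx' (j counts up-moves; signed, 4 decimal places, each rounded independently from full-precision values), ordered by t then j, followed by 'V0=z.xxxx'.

(0,0): Delta=-1.8222 Bond=279.8345
V0=103.0794

Since d<R<u, set p* = (R−d)/(u−d) = 0.5918; price each node as the discounted p*-expectation of its children.
Terminal payoffs: V(1,0)=156.4000, V(1,1)=69.7900
  t=0,j=0: stock 97.0000 → up 118.3400 (V=69.7900), down 70.8100 (V=156.4000). Price 103.0794; hedge Δ=-1.8222, bond B=279.8345.
Root portfolio cost Δ·97+B reproduces V0=103.0794.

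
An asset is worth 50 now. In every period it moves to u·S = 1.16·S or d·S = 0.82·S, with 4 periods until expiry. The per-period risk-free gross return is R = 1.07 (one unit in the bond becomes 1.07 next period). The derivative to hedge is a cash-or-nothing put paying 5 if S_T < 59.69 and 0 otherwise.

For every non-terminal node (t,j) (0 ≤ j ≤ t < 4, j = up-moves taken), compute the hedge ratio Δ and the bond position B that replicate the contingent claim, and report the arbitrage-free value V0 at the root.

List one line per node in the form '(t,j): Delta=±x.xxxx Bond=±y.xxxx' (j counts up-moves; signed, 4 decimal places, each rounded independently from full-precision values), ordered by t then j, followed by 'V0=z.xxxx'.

Risk-neutral probability p* = (R−d)/(u−d) = (1.07−0.82)/(1.16−0.82) = 0.7353.
Terminal values V(4,·): V(4,0)=5.0000, V(4,1)=5.0000, V(4,2)=5.0000, V(4,3)=0.0000, V(4,4)=0.0000
Node (3,0) S=27.5684: V=(p*·5.0000+(1−p*)·5.0000)/1.07=4.6729; Δ=(5.0000−5.0000)/(31.9793−22.6061)=0.0000; B=V−Δ·S=4.6729
Node (3,1) S=38.9992: V=(p*·5.0000+(1−p*)·5.0000)/1.07=4.6729; Δ=(5.0000−5.0000)/(45.2391−31.9793)=0.0000; B=V−Δ·S=4.6729
Node (3,2) S=55.1696: V=(p*·0.0000+(1−p*)·5.0000)/1.07=1.2369; Δ=(0.0000−5.0000)/(63.9967−45.2391)=-0.2666; B=V−Δ·S=15.9428
Node (3,3) S=78.0448: V=(p*·0.0000+(1−p*)·0.0000)/1.07=0.0000; Δ=(0.0000−0.0000)/(90.5320−63.9967)=0.0000; B=V−Δ·S=0.0000
Node (2,0) S=33.6200: V=(p*·4.6729+(1−p*)·4.6729)/1.07=4.3672; Δ=(4.6729−4.6729)/(38.9992−27.5684)=0.0000; B=V−Δ·S=4.3672
Node (2,1) S=47.5600: V=(p*·1.2369+(1−p*)·4.6729)/1.07=2.0060; Δ=(1.2369−4.6729)/(55.1696−38.9992)=-0.2125; B=V−Δ·S=12.1118
Node (2,2) S=67.2800: V=(p*·0.0000+(1−p*)·1.2369)/1.07=0.3060; Δ=(0.0000−1.2369)/(78.0448−55.1696)=-0.0541; B=V−Δ·S=3.9441
Node (1,0) S=41.0000: V=(p*·2.0060+(1−p*)·4.3672)/1.07=2.4589; Δ=(2.0060−4.3672)/(47.5600−33.6200)=-0.1694; B=V−Δ·S=9.4035
Node (1,1) S=58.0000: V=(p*·0.3060+(1−p*)·2.0060)/1.07=0.7066; Δ=(0.3060−2.0060)/(67.2800−47.5600)=-0.0862; B=V−Δ·S=5.7066
Node (0,0) S=50.0000: V=(p*·0.7066+(1−p*)·2.4589)/1.07=1.0938; Δ=(0.7066−2.4589)/(58.0000−41.0000)=-0.1031; B=V−Δ·S=6.2479
Root portfolio cost Δ·50+B reproduces V0=1.0938.

(0,0): Delta=-0.1031 Bond=6.2479
(1,0): Delta=-0.1694 Bond=9.4035
(1,1): Delta=-0.0862 Bond=5.7066
(2,0): Delta=0.0000 Bond=4.3672
(2,1): Delta=-0.2125 Bond=12.1118
(2,2): Delta=-0.0541 Bond=3.9441
(3,0): Delta=0.0000 Bond=4.6729
(3,1): Delta=0.0000 Bond=4.6729
(3,2): Delta=-0.2666 Bond=15.9428
(3,3): Delta=0.0000 Bond=0.0000
V0=1.0938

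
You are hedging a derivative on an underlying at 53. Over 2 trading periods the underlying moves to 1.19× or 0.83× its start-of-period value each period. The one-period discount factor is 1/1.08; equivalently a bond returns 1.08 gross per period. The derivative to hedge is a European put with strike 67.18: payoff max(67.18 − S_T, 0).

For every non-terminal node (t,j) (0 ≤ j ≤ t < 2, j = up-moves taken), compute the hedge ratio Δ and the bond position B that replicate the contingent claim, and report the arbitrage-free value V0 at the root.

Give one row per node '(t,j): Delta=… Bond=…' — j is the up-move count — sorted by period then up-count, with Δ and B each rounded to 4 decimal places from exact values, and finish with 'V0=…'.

Risk-neutral probability p* = (R−d)/(u−d) = (1.08−0.83)/(1.19−0.83) = 0.6944.
At expiry t=2: V(2,0)=30.6683, V(2,1)=14.8319, V(2,2)=0.0000
  t=1,j=0: stock 43.9900 → up 52.3481 (V=14.8319), down 36.5117 (V=30.6683). Price 18.2137; hedge Δ=-1.0000, bond B=62.2037.
  t=1,j=1: stock 63.0700 → up 75.0533 (V=0.0000), down 52.3481 (V=14.8319). Price 4.1963; hedge Δ=-0.6532, bond B=45.3960.
  t=0,j=0: stock 53.0000 → up 63.0700 (V=4.1963), down 43.9900 (V=18.2137). Price 7.8513; hedge Δ=-0.7347, bond B=46.7886.
Self-financing check: at every node Δ·S+B equals the discounted successor values.

(0,0): Delta=-0.7347 Bond=46.7886
(1,0): Delta=-1.0000 Bond=62.2037
(1,1): Delta=-0.6532 Bond=45.3960
V0=7.8513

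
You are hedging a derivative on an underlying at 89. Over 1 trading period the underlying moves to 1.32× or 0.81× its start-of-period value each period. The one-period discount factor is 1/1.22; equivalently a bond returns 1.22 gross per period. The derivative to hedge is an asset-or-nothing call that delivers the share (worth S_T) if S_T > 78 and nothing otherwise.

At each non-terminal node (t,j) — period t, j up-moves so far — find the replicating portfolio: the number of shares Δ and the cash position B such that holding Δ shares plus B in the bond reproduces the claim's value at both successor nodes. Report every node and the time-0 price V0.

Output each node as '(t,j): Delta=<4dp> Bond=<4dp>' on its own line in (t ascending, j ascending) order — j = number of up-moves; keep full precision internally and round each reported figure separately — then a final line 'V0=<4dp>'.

Risk-neutral probability p* = (R−d)/(u−d) = (1.22−0.81)/(1.32−0.81) = 0.8039.
Terminal payoffs: V(1,0)=0.0000, V(1,1)=117.4800
Node (0,0) S=89.0000: V=(p*·117.4800+(1−p*)·0.0000)/1.22=77.4137; Δ=(117.4800−0.0000)/(117.4800−72.0900)=2.5882; B=V−Δ·S=-152.9392
Check: Δ(0,0)·S0 + B(0,0) = 77.4137 = V0.

(0,0): Delta=2.5882 Bond=-152.9392
V0=77.4137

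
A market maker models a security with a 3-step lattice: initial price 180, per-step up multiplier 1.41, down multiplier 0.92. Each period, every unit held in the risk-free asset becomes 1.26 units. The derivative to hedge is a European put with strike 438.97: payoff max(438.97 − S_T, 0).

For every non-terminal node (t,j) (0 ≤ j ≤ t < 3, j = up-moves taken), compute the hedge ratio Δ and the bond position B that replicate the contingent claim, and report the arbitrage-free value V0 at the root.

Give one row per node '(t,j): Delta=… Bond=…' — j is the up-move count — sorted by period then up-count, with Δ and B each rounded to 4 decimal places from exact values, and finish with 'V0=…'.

The replicating-portfolio and risk-neutral prices coincide; use p* = (1.26−0.92)/(1.41−0.92) = 0.6939 for the latter.
Terminal values V(3,·): V(3,0)=298.8062, V(3,1)=224.1537, V(3,2)=109.7406, V(3,3)=0.0000
  t=2,j=0: stock 152.3520 → up 214.8163 (V=224.1537), down 140.1638 (V=298.8062). Price 196.0369; hedge Δ=-1.0000, bond B=348.3889.
  t=2,j=1: stock 233.4960 → up 329.2294 (V=109.7406), down 214.8163 (V=224.1537). Price 114.8929; hedge Δ=-1.0000, bond B=348.3889.
  t=2,j=2: stock 357.8580 → up 504.5798 (V=0.0000), down 329.2294 (V=109.7406). Price 26.6620; hedge Δ=-0.6258, bond B=250.6225.
  t=1,j=0: stock 165.6000 → up 233.4960 (V=114.8929), down 152.3520 (V=196.0369). Price 110.8991; hedge Δ=-1.0000, bond B=276.4991.
  t=1,j=1: stock 253.8000 → up 357.8580 (V=26.6620), down 233.4960 (V=114.8929). Price 42.5964; hedge Δ=-0.7095, bond B=222.6595.
  t=0,j=0: stock 180.0000 → up 253.8000 (V=42.5964), down 165.6000 (V=110.8991). Price 50.4011; hedge Δ=-0.7744, bond B=189.7944.
Root portfolio cost Δ·180+B reproduces V0=50.4011.

(0,0): Delta=-0.7744 Bond=189.7944
(1,0): Delta=-1.0000 Bond=276.4991
(1,1): Delta=-0.7095 Bond=222.6595
(2,0): Delta=-1.0000 Bond=348.3889
(2,1): Delta=-1.0000 Bond=348.3889
(2,2): Delta=-0.6258 Bond=250.6225
V0=50.4011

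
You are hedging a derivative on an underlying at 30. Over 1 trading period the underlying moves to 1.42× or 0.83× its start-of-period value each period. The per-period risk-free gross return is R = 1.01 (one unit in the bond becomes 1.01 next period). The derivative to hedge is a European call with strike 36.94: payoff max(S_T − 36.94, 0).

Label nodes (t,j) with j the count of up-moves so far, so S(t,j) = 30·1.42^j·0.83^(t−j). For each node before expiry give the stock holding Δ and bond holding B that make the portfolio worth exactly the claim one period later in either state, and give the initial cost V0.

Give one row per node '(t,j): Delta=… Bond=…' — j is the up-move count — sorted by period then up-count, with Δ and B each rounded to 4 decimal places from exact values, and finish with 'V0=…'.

Since d<R<u, set p* = (R−d)/(u−d) = 0.3051; price each node as the discounted p*-expectation of its children.
Terminal payoffs: V(1,0)=0.0000, V(1,1)=5.6600
Node (0,0) S=30.0000: V=(p*·5.6600+(1−p*)·0.0000)/1.01=1.7097; Δ=(5.6600−0.0000)/(42.6000−24.9000)=0.3198; B=V−Δ·S=-7.8835
Each (Δ,B) replicates both successor values, so the strategy is self-financing and V0 is arbitrage-free.

(0,0): Delta=0.3198 Bond=-7.8835
V0=1.7097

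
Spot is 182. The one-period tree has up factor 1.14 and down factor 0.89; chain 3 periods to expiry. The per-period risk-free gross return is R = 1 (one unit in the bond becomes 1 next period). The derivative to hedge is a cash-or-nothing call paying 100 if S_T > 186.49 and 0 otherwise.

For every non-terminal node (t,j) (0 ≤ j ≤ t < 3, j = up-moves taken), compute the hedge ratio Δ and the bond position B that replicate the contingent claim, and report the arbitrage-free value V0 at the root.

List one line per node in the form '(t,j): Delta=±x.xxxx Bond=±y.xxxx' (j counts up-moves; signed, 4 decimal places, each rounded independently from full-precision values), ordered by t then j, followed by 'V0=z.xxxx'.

(0,0): Delta=1.0831 Bond=-156.0768
(1,0): Delta=1.0866 Bond=-156.6400
(1,1): Delta=1.0796 Bond=-155.3600
(2,0): Delta=0.0000 Bond=0.0000
(2,1): Delta=2.1662 Bond=-356.0000
(2,2): Delta=0.0000 Bond=100.0000
V0=41.0432

No-arbitrage ⇒ martingale measure with p* = (R−d)/(u−d) = 0.4400.
Payoff layer (t=3): V(3,0)=0.0000, V(3,1)=0.0000, V(3,2)=100.0000, V(3,3)=100.0000
  t=2,j=0: stock 144.1622 → up 164.3449 (V=0.0000), down 128.3044 (V=0.0000). Price 0.0000; hedge Δ=0.0000, bond B=0.0000.
  t=2,j=1: stock 184.6572 → up 210.5092 (V=100.0000), down 164.3449 (V=0.0000). Price 44.0000; hedge Δ=2.1662, bond B=-356.0000.
  t=2,j=2: stock 236.5272 → up 269.6410 (V=100.0000), down 210.5092 (V=100.0000). Price 100.0000; hedge Δ=0.0000, bond B=100.0000.
  t=1,j=0: stock 161.9800 → up 184.6572 (V=44.0000), down 144.1622 (V=0.0000). Price 19.3600; hedge Δ=1.0866, bond B=-156.6400.
  t=1,j=1: stock 207.4800 → up 236.5272 (V=100.0000), down 184.6572 (V=44.0000). Price 68.6400; hedge Δ=1.0796, bond B=-155.3600.
  t=0,j=0: stock 182.0000 → up 207.4800 (V=68.6400), down 161.9800 (V=19.3600). Price 41.0432; hedge Δ=1.0831, bond B=-156.0768.
Check: Δ(0,0)·S0 + B(0,0) = 41.0432 = V0.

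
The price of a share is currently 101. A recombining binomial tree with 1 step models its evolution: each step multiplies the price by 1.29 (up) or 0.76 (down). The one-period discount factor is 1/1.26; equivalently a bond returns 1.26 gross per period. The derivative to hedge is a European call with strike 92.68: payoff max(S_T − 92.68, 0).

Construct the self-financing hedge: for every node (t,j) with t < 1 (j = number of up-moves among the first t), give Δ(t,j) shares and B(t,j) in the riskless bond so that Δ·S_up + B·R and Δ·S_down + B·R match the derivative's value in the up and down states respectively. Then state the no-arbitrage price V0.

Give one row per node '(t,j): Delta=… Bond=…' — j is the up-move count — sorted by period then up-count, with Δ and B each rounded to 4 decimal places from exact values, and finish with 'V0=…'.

(0,0): Delta=0.7026 Bond=-42.8026
V0=28.1596

The replicating-portfolio and risk-neutral prices coincide; use p* = (1.26−0.76)/(1.29−0.76) = 0.9434 for the latter.
Terminal payoffs: V(1,0)=0.0000, V(1,1)=37.6100
  t=0,j=0: stock 101.0000 → up 130.2900 (V=37.6100), down 76.7600 (V=0.0000). Price 28.1596; hedge Δ=0.7026, bond B=-42.8026.
Root portfolio cost Δ·101+B reproduces V0=28.1596.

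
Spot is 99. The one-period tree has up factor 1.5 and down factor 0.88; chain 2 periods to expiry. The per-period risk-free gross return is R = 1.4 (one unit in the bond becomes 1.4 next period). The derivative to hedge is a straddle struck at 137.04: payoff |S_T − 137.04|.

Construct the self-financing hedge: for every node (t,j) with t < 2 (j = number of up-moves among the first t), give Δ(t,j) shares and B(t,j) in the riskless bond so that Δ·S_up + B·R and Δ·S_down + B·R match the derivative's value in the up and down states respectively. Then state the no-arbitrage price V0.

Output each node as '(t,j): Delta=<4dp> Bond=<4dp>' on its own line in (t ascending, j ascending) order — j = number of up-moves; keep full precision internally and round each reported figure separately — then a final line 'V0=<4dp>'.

Risk-neutral probability p* = (R−d)/(u−d) = (1.4−0.88)/(1.5−0.88) = 0.8387.
Terminal payoffs: V(2,0)=60.3744, V(2,1)=6.3600, V(2,2)=85.7100
Node (1,0) S=87.1200: V=(p*·6.3600+(1−p*)·60.3744)/1.4=10.7657; Δ=(6.3600−60.3744)/(130.6800−76.6656)=-1.0000; B=V−Δ·S=97.8857
Node (1,1) S=148.5000: V=(p*·85.7100+(1−p*)·6.3600)/1.4=52.0797; Δ=(85.7100−6.3600)/(222.7500−130.6800)=0.8618; B=V−Δ·S=-75.9041
Node (0,0) S=99.0000: V=(p*·52.0797+(1−p*)·10.7657)/1.4=32.4401; Δ=(52.0797−10.7657)/(148.5000−87.1200)=0.6731; B=V−Δ·S=-34.1954
Check: Δ(0,0)·S0 + B(0,0) = 32.4401 = V0.

(0,0): Delta=0.6731 Bond=-34.1954
(1,0): Delta=-1.0000 Bond=97.8857
(1,1): Delta=0.8618 Bond=-75.9041
V0=32.4401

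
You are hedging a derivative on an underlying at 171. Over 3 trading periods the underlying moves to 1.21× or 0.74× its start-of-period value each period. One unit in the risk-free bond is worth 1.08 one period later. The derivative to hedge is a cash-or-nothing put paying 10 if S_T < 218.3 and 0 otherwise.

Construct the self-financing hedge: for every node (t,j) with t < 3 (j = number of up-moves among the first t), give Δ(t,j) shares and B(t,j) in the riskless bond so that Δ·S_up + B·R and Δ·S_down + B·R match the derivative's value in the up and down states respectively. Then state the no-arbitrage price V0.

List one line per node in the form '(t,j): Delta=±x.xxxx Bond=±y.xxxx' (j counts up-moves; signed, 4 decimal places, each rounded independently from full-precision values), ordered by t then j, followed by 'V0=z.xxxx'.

(0,0): Delta=-0.0558 Bond=14.4790
(1,0): Delta=0.0000 Bond=8.5734
(1,1): Delta=-0.0689 Bond=18.3383
(2,0): Delta=0.0000 Bond=9.2593
(2,1): Delta=0.0000 Bond=9.2593
(2,2): Delta=-0.0850 Bond=23.8377
V0=4.9331

Since d<R<u, set p* = (R−d)/(u−d) = 0.7234; price each node as the discounted p*-expectation of its children.
Terminal payoffs: V(3,0)=10.0000, V(3,1)=10.0000, V(3,2)=10.0000, V(3,3)=0.0000
  t=2,j=0: stock 93.6396 → up 113.3039 (V=10.0000), down 69.2933 (V=10.0000). Price 9.2593; hedge Δ=0.0000, bond B=9.2593.
  t=2,j=1: stock 153.1134 → up 185.2672 (V=10.0000), down 113.3039 (V=10.0000). Price 9.2593; hedge Δ=0.0000, bond B=9.2593.
  t=2,j=2: stock 250.3611 → up 302.9369 (V=0.0000), down 185.2672 (V=10.0000). Price 2.5611; hedge Δ=-0.0850, bond B=23.8377.
  t=1,j=0: stock 126.5400 → up 153.1134 (V=9.2593), down 93.6396 (V=9.2593). Price 8.5734; hedge Δ=0.0000, bond B=8.5734.
  t=1,j=1: stock 206.9100 → up 250.3611 (V=2.5611), down 153.1134 (V=9.2593). Price 4.0868; hedge Δ=-0.0689, bond B=18.3383.
  t=0,j=0: stock 171.0000 → up 206.9100 (V=4.0868), down 126.5400 (V=8.5734). Price 4.9331; hedge Δ=-0.0558, bond B=14.4790.
The time-0 hedge costs 4.9331, which is the no-arbitrage price.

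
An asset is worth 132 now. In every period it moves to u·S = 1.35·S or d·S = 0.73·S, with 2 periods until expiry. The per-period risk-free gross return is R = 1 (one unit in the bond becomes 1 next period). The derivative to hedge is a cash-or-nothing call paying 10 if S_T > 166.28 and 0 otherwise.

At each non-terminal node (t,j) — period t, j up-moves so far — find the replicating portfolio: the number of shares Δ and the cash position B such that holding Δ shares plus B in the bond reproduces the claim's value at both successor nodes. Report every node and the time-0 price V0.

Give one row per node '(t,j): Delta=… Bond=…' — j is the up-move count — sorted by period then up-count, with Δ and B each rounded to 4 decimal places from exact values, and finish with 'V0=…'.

(0,0): Delta=0.0532 Bond=-5.1275
(1,0): Delta=0.0000 Bond=0.0000
(1,1): Delta=0.0905 Bond=-11.7742
V0=1.8965

No-arbitrage ⇒ martingale measure with p* = (R−d)/(u−d) = 0.4355.
Payoff layer (t=2): V(2,0)=0.0000, V(2,1)=0.0000, V(2,2)=10.0000
  t=1,j=0: stock 96.3600 → up 130.0860 (V=0.0000), down 70.3428 (V=0.0000). Price 0.0000; hedge Δ=0.0000, bond B=0.0000.
  t=1,j=1: stock 178.2000 → up 240.5700 (V=10.0000), down 130.0860 (V=0.0000). Price 4.3548; hedge Δ=0.0905, bond B=-11.7742.
  t=0,j=0: stock 132.0000 → up 178.2000 (V=4.3548), down 96.3600 (V=0.0000). Price 1.8965; hedge Δ=0.0532, bond B=-5.1275.
Root portfolio cost Δ·132+B reproduces V0=1.8965.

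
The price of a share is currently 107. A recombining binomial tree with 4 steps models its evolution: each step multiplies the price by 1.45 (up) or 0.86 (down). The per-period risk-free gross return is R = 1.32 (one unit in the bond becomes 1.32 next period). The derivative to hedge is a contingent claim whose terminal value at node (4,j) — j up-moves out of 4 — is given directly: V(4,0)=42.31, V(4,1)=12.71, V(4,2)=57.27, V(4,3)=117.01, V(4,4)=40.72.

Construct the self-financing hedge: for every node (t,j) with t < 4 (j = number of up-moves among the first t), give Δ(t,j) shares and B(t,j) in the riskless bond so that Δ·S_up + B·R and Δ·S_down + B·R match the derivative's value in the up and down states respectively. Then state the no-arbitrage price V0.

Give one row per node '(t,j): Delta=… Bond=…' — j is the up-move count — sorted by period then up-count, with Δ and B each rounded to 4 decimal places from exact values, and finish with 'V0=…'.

(0,0): Delta=-0.0510 Bond=30.0274
(1,0): Delta=0.5305 Bond=-13.8786
(1,1): Delta=-0.1485 Bond=54.7598
(2,0): Delta=0.4579 Bond=-12.5699
(2,1): Delta=0.5427 Bond=-19.9446
(2,2): Delta=-0.2644 Bond=98.3473
(3,0): Delta=-0.7372 Bond=64.7392
(3,1): Delta=0.6582 Bond=-39.5772
(3,2): Delta=0.5234 Bond=-22.5823
(3,3): Delta=-0.3964 Bond=172.8882
V0=24.5677

Since d<R<u, set p* = (R−d)/(u−d) = 0.7797; price each node as the discounted p*-expectation of its children.
Payoff layer (t=4): V(4,0)=42.3100, V(4,1)=12.7100, V(4,2)=57.2700, V(4,3)=117.0100, V(4,4)=40.7200
  t=3,j=0: stock 68.0580 → up 98.6841 (V=12.7100), down 58.5299 (V=42.3100). Price 14.5697; hedge Δ=-0.7372, bond B=64.7392.
  t=3,j=1: stock 114.7489 → up 166.3860 (V=57.2700), down 98.6841 (V=12.7100). Price 35.9483; hedge Δ=0.6582, bond B=-39.5772.
  t=3,j=2: stock 193.4720 → up 280.5345 (V=117.0100), down 166.3860 (V=57.2700). Price 78.6719; hedge Δ=0.5234, bond B=-22.5823.
  t=3,j=3: stock 326.2029 → up 472.9942 (V=40.7200), down 280.5345 (V=117.0100). Price 43.5831; hedge Δ=-0.3964, bond B=172.8882.
  t=2,j=0: stock 79.1372 → up 114.7489 (V=35.9483), down 68.0580 (V=14.5697). Price 23.6649; hedge Δ=0.4579, bond B=-12.5699.
  t=2,j=1: stock 133.4290 → up 193.4720 (V=78.6719), down 114.7489 (V=35.9483). Price 52.4684; hedge Δ=0.5427, bond B=-19.9446.
  t=2,j=2: stock 224.9675 → up 326.2029 (V=43.5831), down 193.4720 (V=78.6719). Price 38.8746; hedge Δ=-0.2644, bond B=98.3473.
  t=1,j=0: stock 92.0200 → up 133.4290 (V=52.4684), down 79.1372 (V=23.6649). Price 34.9408; hedge Δ=0.5305, bond B=-13.8786.
  t=1,j=1: stock 155.1500 → up 224.9675 (V=38.8746), down 133.4290 (V=52.4684). Price 31.7196; hedge Δ=-0.1485, bond B=54.7598.
  t=0,j=0: stock 107.0000 → up 155.1500 (V=31.7196), down 92.0200 (V=34.9408). Price 24.5677; hedge Δ=-0.0510, bond B=30.0274.
Self-financing check: at every node Δ·S+B equals the discounted successor values.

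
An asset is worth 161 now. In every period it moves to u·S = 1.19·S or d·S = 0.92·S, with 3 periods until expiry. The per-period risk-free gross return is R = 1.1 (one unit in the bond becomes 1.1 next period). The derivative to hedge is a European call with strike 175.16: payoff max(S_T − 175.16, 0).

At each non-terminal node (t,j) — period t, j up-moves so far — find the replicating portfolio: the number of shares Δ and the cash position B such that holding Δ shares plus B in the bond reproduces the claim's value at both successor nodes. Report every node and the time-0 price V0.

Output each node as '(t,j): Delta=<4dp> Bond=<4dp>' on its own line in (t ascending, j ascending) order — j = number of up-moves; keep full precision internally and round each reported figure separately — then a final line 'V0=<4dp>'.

(0,0): Delta=0.8124 Bond=-97.8484
(1,0): Delta=0.5242 Bond=-64.9430
(1,1): Delta=0.9239 Bond=-128.9784
(2,0): Delta=0.0000 Bond=0.0000
(2,1): Delta=0.7269 Bond=-107.1559
(2,2): Delta=1.0000 Bond=-159.2364
V0=32.9554

The replicating-portfolio and risk-neutral prices coincide; use p* = (1.1−0.92)/(1.19−0.92) = 0.6667 for the latter.
Terminal values V(3,·): V(3,0)=0.0000, V(3,1)=0.0000, V(3,2)=34.5927, V(3,3)=96.1506
  t=2,j=0: stock 136.2704 → up 162.1618 (V=0.0000), down 125.3688 (V=0.0000). Price 0.0000; hedge Δ=0.0000, bond B=0.0000.
  t=2,j=1: stock 176.2628 → up 209.7527 (V=34.5927), down 162.1618 (V=0.0000). Price 20.9653; hedge Δ=0.7269, bond B=-107.1559.
  t=2,j=2: stock 227.9921 → up 271.3106 (V=96.1506), down 209.7527 (V=34.5927). Price 68.7557; hedge Δ=1.0000, bond B=-159.2364.
  t=1,j=0: stock 148.1200 → up 176.2628 (V=20.9653), down 136.2704 (V=0.0000). Price 12.7062; hedge Δ=0.5242, bond B=-64.9430.
  t=1,j=1: stock 191.5900 → up 227.9921 (V=68.7557), down 176.2628 (V=20.9653). Price 48.0233; hedge Δ=0.9239, bond B=-128.9784.
  t=0,j=0: stock 161.0000 → up 191.5900 (V=48.0233), down 148.1200 (V=12.7062). Price 32.9554; hedge Δ=0.8124, bond B=-97.8484.
Each (Δ,B) replicates both successor values, so the strategy is self-financing and V0 is arbitrage-free.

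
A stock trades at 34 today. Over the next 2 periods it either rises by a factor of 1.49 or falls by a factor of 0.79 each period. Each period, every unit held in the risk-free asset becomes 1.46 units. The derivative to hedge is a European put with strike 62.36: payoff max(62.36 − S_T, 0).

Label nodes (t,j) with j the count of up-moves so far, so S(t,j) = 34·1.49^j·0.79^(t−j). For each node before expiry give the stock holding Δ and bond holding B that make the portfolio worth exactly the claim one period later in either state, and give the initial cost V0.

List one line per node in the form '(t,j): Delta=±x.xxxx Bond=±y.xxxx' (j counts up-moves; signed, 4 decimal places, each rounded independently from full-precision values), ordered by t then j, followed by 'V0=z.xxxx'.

Since d<R<u, set p* = (R−d)/(u−d) = 0.9571; price each node as the discounted p*-expectation of its children.
Terminal payoffs: V(2,0)=41.1406, V(2,1)=22.3386, V(2,2)=0.0000
  t=1,j=0: stock 26.8600 → up 40.0214 (V=22.3386), down 21.2194 (V=41.1406). Price 15.8523; hedge Δ=-1.0000, bond B=42.7123.
  t=1,j=1: stock 50.6600 → up 75.4834 (V=0.0000), down 40.0214 (V=22.3386). Price 0.6557; hedge Δ=-0.6299, bond B=32.5680.
  t=0,j=0: stock 34.0000 → up 50.6600 (V=0.6557), down 26.8600 (V=15.8523). Price 0.8952; hedge Δ=-0.6385, bond B=22.6046.
Each (Δ,B) replicates both successor values, so the strategy is self-financing and V0 is arbitrage-free.

(0,0): Delta=-0.6385 Bond=22.6046
(1,0): Delta=-1.0000 Bond=42.7123
(1,1): Delta=-0.6299 Bond=32.5680
V0=0.8952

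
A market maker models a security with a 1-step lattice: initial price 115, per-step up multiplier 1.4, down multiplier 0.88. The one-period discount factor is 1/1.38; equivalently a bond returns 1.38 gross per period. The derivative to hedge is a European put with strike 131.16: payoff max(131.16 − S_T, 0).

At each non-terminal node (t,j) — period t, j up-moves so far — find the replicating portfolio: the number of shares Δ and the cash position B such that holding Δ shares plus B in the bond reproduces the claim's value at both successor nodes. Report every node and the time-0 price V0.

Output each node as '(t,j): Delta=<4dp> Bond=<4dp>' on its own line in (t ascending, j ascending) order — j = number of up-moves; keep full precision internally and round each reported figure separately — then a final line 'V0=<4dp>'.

Under the risk-neutral measure, an up-move has probability p* = (R−d)/(u−d) = 0.9615 and values discount at R = 1.38.
Terminal values V(1,·): V(1,0)=29.9600, V(1,1)=0.0000
  t=0,j=0: stock 115.0000 → up 161.0000 (V=0.0000), down 101.2000 (V=29.9600). Price 0.8350; hedge Δ=-0.5010, bond B=58.4504.
Check: Δ(0,0)·S0 + B(0,0) = 0.8350 = V0.

(0,0): Delta=-0.5010 Bond=58.4504
V0=0.8350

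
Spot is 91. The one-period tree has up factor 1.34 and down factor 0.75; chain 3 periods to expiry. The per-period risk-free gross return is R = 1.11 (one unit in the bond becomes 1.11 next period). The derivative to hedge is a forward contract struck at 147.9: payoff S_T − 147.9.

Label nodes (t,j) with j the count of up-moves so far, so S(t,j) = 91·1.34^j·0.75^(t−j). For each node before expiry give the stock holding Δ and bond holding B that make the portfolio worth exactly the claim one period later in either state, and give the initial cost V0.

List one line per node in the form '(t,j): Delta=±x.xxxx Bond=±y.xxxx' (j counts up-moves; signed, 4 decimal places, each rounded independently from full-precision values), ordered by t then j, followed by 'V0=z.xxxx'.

The replicating-portfolio and risk-neutral prices coincide; use p* = (1.11−0.75)/(1.34−0.75) = 0.6102 for the latter.
Terminal payoffs: V(3,0)=-109.5094, V(3,1)=-79.3088, V(3,2)=-25.3503, V(3,3)=71.0555
  t=2,j=0: stock 51.1875 → up 68.5913 (V=-79.3088), down 38.3906 (V=-109.5094). Price -82.0557; hedge Δ=1.0000, bond B=-133.2432.
  t=2,j=1: stock 91.4550 → up 122.5497 (V=-25.3503), down 68.5913 (V=-79.3088). Price -41.7882; hedge Δ=1.0000, bond B=-133.2432.
  t=2,j=2: stock 163.3996 → up 218.9555 (V=71.0555), down 122.5497 (V=-25.3503). Price 30.1564; hedge Δ=1.0000, bond B=-133.2432.
  t=1,j=0: stock 68.2500 → up 91.4550 (V=-41.7882), down 51.1875 (V=-82.0557). Price -51.7890; hedge Δ=1.0000, bond B=-120.0390.
  t=1,j=1: stock 121.9400 → up 163.3996 (V=30.1564), down 91.4550 (V=-41.7882). Price 1.9010; hedge Δ=1.0000, bond B=-120.0390.
  t=0,j=0: stock 91.0000 → up 121.9400 (V=1.9010), down 68.2500 (V=-51.7890). Price -17.1432; hedge Δ=1.0000, bond B=-108.1432.
The time-0 hedge costs -17.1432, which is the no-arbitrage price.

(0,0): Delta=1.0000 Bond=-108.1432
(1,0): Delta=1.0000 Bond=-120.0390
(1,1): Delta=1.0000 Bond=-120.0390
(2,0): Delta=1.0000 Bond=-133.2432
(2,1): Delta=1.0000 Bond=-133.2432
(2,2): Delta=1.0000 Bond=-133.2432
V0=-17.1432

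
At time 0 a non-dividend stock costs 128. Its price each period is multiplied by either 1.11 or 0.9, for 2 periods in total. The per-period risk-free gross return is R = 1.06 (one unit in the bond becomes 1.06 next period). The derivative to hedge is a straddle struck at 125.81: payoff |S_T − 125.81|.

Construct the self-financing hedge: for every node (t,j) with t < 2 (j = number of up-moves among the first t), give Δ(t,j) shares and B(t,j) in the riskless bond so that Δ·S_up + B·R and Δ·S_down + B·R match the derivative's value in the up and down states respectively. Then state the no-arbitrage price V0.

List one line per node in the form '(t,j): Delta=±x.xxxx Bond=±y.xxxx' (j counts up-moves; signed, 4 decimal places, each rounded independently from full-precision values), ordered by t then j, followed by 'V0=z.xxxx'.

(0,0): Delta=0.6301 Bond=-62.3964
(1,0): Delta=-0.8295 Bond=102.0148
(1,1): Delta=1.0000 Bond=-118.6887
V0=18.2626

Under the risk-neutral measure, an up-move has probability p* = (R−d)/(u−d) = 0.7619 and values discount at R = 1.06.
Terminal payoffs: V(2,0)=22.1300, V(2,1)=2.0620, V(2,2)=31.8988
  t=1,j=0: stock 115.2000 → up 127.8720 (V=2.0620), down 103.6800 (V=22.1300). Price 6.4529; hedge Δ=-0.8295, bond B=102.0148.
  t=1,j=1: stock 142.0800 → up 157.7088 (V=31.8988), down 127.8720 (V=2.0620). Price 23.3913; hedge Δ=1.0000, bond B=-118.6887.
  t=0,j=0: stock 128.0000 → up 142.0800 (V=23.3913), down 115.2000 (V=6.4529). Price 18.2626; hedge Δ=0.6301, bond B=-62.3964.
Self-financing check: at every node Δ·S+B equals the discounted successor values.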